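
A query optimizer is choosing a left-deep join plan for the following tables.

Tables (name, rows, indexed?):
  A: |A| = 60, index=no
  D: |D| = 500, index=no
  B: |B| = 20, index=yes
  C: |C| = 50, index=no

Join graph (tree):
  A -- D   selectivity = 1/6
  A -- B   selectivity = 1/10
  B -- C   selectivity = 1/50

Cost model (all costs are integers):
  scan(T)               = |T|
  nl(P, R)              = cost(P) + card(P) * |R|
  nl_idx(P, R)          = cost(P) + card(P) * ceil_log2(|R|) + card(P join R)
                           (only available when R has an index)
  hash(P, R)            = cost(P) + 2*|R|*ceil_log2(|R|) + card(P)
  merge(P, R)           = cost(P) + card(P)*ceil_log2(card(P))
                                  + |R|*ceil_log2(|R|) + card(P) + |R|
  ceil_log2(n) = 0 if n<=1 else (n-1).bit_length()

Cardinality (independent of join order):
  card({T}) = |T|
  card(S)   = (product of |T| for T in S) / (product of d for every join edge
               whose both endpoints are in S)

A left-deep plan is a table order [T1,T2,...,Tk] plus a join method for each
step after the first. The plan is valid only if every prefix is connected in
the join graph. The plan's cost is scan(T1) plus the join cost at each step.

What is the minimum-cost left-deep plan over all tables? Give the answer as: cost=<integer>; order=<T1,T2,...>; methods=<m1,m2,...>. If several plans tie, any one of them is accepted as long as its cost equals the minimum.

cost=6800; order=C,B,A,D; methods=hash,merge,merge

Selinger DP (subsets sized 1..n):
  {A}: scan cost=60, card=60
  {D}: scan cost=500, card=500
  {B}: scan cost=20, card=20
  {C}: scan cost=50, card=50
  {AD}: card=5000; try (A,hash)→1720, (D,merge)→5480, (A,merge)→5920, (D,hash)→9120, (D,nl)→30060, (A,nl)→30500; best=1720 via (A,hash)
  {AB}: card=120; try (B,hash)→320, (B,nl_idx)→480, (A,merge)→560, (B,merge)→600, (A,hash)→760, (A,nl)→1220 …(+1); best=320 via (B,hash)
  {BC}: card=20; try (B,hash)→300, (B,nl_idx)→320, (C,merge)→490, (B,merge)→520, (C,hash)→640, (C,nl)→1020 …(+1); best=300 via (B,hash)
  {ABD}: card=10000; try (D,merge)→6280, (B,hash)→6920, (D,hash)→9440, (B,nl_idx)→36720, (D,nl)→60320, (B,merge)→71840 …(+1); best=6280 via (D,merge)
  {ABC}: card=120; try (A,merge)→840, (C,hash)→1040, (A,hash)→1040, (A,nl)→1500, (C,merge)→1630, (C,nl)→6320; best=840 via (A,merge)
  {ABCD}: card=10000; try (D,merge)→6800, (D,hash)→9960, (C,hash)→16880, (D,nl)→60840, (C,merge)→156630, (C,nl)→506280; best=6800 via (D,merge)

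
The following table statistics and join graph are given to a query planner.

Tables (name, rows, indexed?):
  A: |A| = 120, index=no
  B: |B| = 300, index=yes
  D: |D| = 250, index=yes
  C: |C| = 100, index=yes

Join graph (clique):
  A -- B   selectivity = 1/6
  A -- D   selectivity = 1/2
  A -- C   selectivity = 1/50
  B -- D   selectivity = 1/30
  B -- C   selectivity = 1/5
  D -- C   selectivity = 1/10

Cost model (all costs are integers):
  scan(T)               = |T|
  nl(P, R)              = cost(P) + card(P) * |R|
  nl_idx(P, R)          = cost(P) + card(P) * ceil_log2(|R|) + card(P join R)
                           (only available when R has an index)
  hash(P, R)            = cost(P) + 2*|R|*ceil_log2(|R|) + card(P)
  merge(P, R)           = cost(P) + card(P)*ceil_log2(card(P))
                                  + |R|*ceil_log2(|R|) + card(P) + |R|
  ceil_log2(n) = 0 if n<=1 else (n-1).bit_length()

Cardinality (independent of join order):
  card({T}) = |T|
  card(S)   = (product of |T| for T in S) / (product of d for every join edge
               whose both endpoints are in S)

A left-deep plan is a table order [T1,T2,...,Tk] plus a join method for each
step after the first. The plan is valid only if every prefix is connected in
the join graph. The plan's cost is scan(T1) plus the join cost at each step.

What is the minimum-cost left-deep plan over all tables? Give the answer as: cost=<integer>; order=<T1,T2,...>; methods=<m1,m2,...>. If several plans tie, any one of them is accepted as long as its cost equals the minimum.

Selinger DP (subsets sized 1..n):
  {A}: scan cost=120, card=120
  {B}: scan cost=300, card=300
  {D}: scan cost=250, card=250
  {C}: scan cost=100, card=100
  {AB}: card=6000; try (A,hash)→2280, (B,merge)→4080, (A,merge)→4260, (B,hash)→5640, (B,nl_idx)→7200, (B,nl)→36120 …(+1); best=2280 via (A,hash)
  {AD}: card=15000; try (A,hash)→2180, (D,merge)→3330, (A,merge)→3460, (D,hash)→4240, (D,nl_idx)→16080, (D,nl)→30120 …(+1); best=2180 via (A,hash)
  {AC}: card=240; try (C,nl_idx)→1200, (C,hash)→1640, (A,merge)→1860, (C,merge)→1880, (A,hash)→1880, (A,nl)→12100 …(+1); best=1200 via (C,nl_idx)
  {BD}: card=2500; try (D,hash)→4600, (B,nl_idx)→5000, (D,nl_idx)→5200, (B,merge)→5500, (D,merge)→5550, (B,hash)→5900 …(+2); best=4600 via (D,hash)
  {BC}: card=6000; try (C,hash)→2000, (B,merge)→3900, (C,merge)→4100, (B,hash)→5600, (B,nl_idx)→7000, (C,nl_idx)→8400 …(+2); best=2000 via (C,hash)
  {CD}: card=2500; try (C,hash)→1900, (D,merge)→3150, (C,merge)→3300, (D,nl_idx)→3400, (D,hash)→4200, (C,nl_idx)→4500 …(+2); best=1900 via (C,hash)
  {ABD}: card=25000; try (A,hash)→8780, (D,hash)→12280, (B,hash)→22580, (A,merge)→38060, (D,nl_idx)→75280, (D,merge)→88530 …(+5); best=8780 via (A,hash)
  {ABC}: card=2400; try (B,nl_idx)→5760, (B,merge)→6360, (B,hash)→6840, (C,hash)→9680, (A,hash)→9680, (C,nl_idx)→46680 …(+5); best=5760 via (B,nl_idx)
  {ACD}: card=3000; try (D,hash)→5440, (D,merge)→5610, (A,hash)→6080, (D,nl_idx)→6120, (C,hash)→18580, (A,merge)→35360 …(+5); best=5440 via (D,hash)
  {BCD}: card=5000; try (C,hash)→8500, (B,hash)→9800, (D,hash)→12000, (C,nl_idx)→27100, (B,nl_idx)→29400, (B,merge)→37400 …(+6); best=8500 via (C,hash)
  {ABCD}: card=1000; try (D,hash)→12160, (B,hash)→13840, (A,hash)→15180, (D,nl_idx)→25960, (B,nl_idx)→33440, (C,hash)→35180 …(+9); best=12160 via (D,hash)

cost=12160; order=A,C,B,D; methods=nl_idx,nl_idx,hash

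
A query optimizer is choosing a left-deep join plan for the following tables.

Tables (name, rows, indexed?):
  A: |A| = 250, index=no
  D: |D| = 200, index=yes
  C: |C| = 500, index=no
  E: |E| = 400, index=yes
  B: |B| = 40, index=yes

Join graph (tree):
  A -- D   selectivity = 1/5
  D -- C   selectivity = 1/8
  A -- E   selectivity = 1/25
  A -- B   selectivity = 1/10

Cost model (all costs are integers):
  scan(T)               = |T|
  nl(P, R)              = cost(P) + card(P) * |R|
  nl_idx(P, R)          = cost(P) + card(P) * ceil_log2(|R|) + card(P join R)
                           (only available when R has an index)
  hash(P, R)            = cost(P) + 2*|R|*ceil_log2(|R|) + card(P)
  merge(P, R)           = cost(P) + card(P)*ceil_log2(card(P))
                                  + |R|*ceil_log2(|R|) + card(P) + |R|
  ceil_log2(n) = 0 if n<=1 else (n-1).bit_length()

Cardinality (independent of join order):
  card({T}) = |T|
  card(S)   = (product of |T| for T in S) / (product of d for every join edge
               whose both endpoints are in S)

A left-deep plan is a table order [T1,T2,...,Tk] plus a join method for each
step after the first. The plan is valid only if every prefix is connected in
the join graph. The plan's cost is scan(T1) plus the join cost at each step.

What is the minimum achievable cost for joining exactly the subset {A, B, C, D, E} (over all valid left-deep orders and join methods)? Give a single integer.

677380

Selinger DP over subsets of {A,B,C,D,E}:
  {A}: scan cost=250, card=250
  {D}: scan cost=200, card=200
  {C}: scan cost=500, card=500
  {E}: scan cost=400, card=400
  {B}: scan cost=40, card=40
  {AD}: card=10000; try (D,hash)→3700, (A,merge)→4250, (D,merge)→4300, (A,hash)→4400, (D,nl_idx)→12250, (A,nl)→50200 …(+1); best=3700 via (D,hash)
  {AE}: card=4000; try (A,hash)→4800, (E,merge)→6500, (E,nl_idx)→6500, (A,merge)→6650, (E,hash)→7700, (E,nl)→100250 …(+1); best=4800 via (A,hash)
  {AB}: card=1000; try (B,hash)→980, (A,merge)→2570, (B,nl_idx)→2750, (B,merge)→2780, (A,hash)→4080, (A,nl)→10040 …(+1); best=980 via (B,hash)
  {CD}: card=12500; try (D,hash)→4200, (C,merge)→7000, (D,merge)→7300, (C,hash)→9400, (D,nl_idx)→17000, (C,nl)→100200 …(+1); best=4200 via (D,hash)
  {ACD}: card=625000; try (A,hash)→20700, (C,hash)→22700, (C,merge)→158700, (A,merge)→193950, (A,nl)→3129200, (C,nl)→5003700; best=20700 via (A,hash)
  {ADE}: card=160000; try (D,hash)→12000, (E,hash)→20900, (D,merge)→58600, (E,merge)→157700, (D,nl_idx)→196800, (E,nl_idx)→253700 …(+2); best=12000 via (D,hash)
  {ABD}: card=40000; try (D,hash)→5180, (D,merge)→13780, (B,hash)→14180, (D,nl_idx)→48980, (B,nl_idx)→103700, (B,merge)→153980 …(+2); best=5180 via (D,hash)
  {ABE}: card=16000; try (E,hash)→9180, (B,hash)→9280, (E,merge)→15980, (E,nl_idx)→25980, (B,nl_idx)→44800, (B,merge)→57080 …(+2); best=9180 via (E,hash)
  {ACDE}: card=10000000; try (C,hash)→181000, (E,hash)→652900, (C,merge)→3057000, (E,merge)→13149700, (E,nl_idx)→15645700, (C,nl)→80012000 …(+1); best=181000 via (C,hash)
  {ABCD}: card=2500000; try (C,hash)→54180, (B,hash)→646180, (C,merge)→690180, (B,nl_idx)→6270700, (B,merge)→13145980, (C,nl)→20005180 …(+1); best=54180 via (C,hash)
  {ABDE}: card=640000; try (D,hash)→28380, (E,hash)→52380, (B,hash)→172480, (D,merge)→250980, (E,merge)→689180, (D,nl_idx)→777180 …(+6); best=28380 via (D,hash)
  {ABCDE}: card=40000000; try (C,hash)→677380, (E,hash)→2561380, (B,hash)→10181480, (C,merge)→13473380, (E,merge)→57558180, (E,nl_idx)→62554180 …(+5); best=677380 via (C,hash)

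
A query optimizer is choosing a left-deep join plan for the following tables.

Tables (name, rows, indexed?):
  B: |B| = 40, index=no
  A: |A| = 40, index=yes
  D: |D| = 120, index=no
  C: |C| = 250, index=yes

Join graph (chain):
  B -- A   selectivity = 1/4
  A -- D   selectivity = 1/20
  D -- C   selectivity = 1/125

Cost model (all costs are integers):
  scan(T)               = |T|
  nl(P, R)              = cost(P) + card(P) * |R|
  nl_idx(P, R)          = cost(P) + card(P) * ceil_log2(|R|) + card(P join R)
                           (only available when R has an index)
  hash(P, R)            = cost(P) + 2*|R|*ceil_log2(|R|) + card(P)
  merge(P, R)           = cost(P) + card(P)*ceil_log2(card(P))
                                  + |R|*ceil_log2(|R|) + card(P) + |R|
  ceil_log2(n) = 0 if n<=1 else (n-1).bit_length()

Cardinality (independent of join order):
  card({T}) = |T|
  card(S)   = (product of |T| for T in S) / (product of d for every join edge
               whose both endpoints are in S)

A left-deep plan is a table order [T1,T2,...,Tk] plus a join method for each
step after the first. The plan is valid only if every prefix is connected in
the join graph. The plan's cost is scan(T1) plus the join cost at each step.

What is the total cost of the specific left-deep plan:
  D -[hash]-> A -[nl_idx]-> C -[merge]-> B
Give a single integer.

step 1: scan D: cost=120, card=120
step 2: join A via hash
    card(P join A) = 120*40/(20) = 240
    cost = 120 + 2*40*6 + 120 = 720
step 3: join C via nl_idx
    card(P join C) = 240*250/(125) = 480
    cost = 720 + 240*8 + 480 = 3120
step 4: join B via merge
    card(P join B) = 480*40/(4) = 4800
    cost = 3120 + 480*9 + 40*6 + 480 + 40 = 8200

8200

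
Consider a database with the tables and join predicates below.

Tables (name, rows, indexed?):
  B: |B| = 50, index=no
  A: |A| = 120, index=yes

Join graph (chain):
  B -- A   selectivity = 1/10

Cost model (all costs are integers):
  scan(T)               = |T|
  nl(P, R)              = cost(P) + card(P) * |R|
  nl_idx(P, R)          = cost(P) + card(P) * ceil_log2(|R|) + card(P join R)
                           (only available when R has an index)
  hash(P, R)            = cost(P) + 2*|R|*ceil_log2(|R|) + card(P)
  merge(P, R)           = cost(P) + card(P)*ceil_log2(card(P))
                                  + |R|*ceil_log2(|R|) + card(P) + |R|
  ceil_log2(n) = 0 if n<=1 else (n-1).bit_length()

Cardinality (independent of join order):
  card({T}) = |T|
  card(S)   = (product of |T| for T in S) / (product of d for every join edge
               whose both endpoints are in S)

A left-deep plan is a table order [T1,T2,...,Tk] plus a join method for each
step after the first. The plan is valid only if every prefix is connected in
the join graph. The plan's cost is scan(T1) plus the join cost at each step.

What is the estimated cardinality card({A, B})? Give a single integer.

Tables in S: A(120), B(50)
Edges inside S: B-A(d=10)
numerator = 120 * 50 = 6000
denominator = 10 = 10
card(S) = 6000 / 10 = 600

600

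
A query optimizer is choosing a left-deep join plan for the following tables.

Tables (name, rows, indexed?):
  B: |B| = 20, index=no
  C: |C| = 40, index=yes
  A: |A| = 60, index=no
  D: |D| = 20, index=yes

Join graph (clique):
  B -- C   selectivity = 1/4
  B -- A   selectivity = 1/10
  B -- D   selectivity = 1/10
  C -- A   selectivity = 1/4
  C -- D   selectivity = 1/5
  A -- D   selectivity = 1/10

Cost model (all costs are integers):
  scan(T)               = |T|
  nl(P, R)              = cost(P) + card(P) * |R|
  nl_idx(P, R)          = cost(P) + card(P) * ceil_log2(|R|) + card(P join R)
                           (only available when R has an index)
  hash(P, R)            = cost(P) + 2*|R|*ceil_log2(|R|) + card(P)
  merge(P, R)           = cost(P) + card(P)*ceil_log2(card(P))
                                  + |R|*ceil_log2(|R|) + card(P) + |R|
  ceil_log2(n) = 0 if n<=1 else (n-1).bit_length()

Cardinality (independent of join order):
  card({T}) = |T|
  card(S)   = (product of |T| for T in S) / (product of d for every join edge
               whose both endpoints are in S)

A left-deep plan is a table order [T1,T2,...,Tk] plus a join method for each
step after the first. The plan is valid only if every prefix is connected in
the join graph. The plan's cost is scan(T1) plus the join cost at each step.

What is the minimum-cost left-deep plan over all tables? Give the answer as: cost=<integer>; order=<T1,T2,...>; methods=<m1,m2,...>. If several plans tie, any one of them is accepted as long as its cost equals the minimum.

Selinger DP (subsets sized 1..n):
  {B}: scan cost=20, card=20
  {C}: scan cost=40, card=40
  {A}: scan cost=60, card=60
  {D}: scan cost=20, card=20
  {BC}: card=200; try (B,hash)→280, (C,nl_idx)→340, (C,merge)→420, (B,merge)→440, (C,hash)→520, (C,nl)→820 …(+1); best=280 via (B,hash)
  {AB}: card=120; try (B,hash)→320, (A,merge)→560, (B,merge)→600, (A,hash)→760, (A,nl)→1220, (B,nl)→1260; best=320 via (B,hash)
  {BD}: card=40; try (D,nl_idx)→160, (D,hash)→240, (B,hash)→240, (D,merge)→260, (B,merge)→260, (D,nl)→420 …(+1); best=160 via (D,nl_idx)
  {AC}: card=600; try (C,hash)→600, (A,merge)→740, (C,merge)→760, (A,hash)→800, (C,nl_idx)→1020, (A,nl)→2440 …(+1); best=600 via (C,hash)
  {CD}: card=160; try (D,hash)→280, (C,nl_idx)→300, (D,nl_idx)→400, (C,merge)→420, (D,merge)→440, (C,hash)→520 …(+2); best=280 via (D,hash)
  {AD}: card=120; try (D,hash)→320, (D,nl_idx)→480, (A,merge)→560, (D,merge)→600, (A,hash)→760, (A,nl)→1220 …(+1); best=320 via (D,hash)
  {ABC}: card=300; try (C,hash)→920, (A,hash)→1200, (C,nl_idx)→1340, (B,hash)→1400, (C,merge)→1560, (A,merge)→2500 …(+4); best=920 via (C,hash)
  {BCD}: card=80; try (C,nl_idx)→480, (B,hash)→640, (D,hash)→680, (C,hash)→680, (C,merge)→720, (D,nl_idx)→1360 …(+5); best=480 via (C,nl_idx)
  {ABD}: card=24; try (D,hash)→640, (B,hash)→640, (A,merge)→860, (A,hash)→920, (D,nl_idx)→944, (D,merge)→1400 …(+4); best=640 via (D,hash)
  {ACD}: card=240; try (C,hash)→920, (A,hash)→1160, (C,nl_idx)→1280, (D,hash)→1400, (C,merge)→1560, (A,merge)→2140 …(+5); best=920 via (C,hash)
  {ABCD}: card=12; try (C,nl_idx)→796, (C,merge)→1064, (C,hash)→1144, (A,hash)→1280, (B,hash)→1360, (D,hash)→1420 …(+8); best=796 via (C,nl_idx)

cost=796; order=A,B,D,C; methods=hash,hash,nl_idx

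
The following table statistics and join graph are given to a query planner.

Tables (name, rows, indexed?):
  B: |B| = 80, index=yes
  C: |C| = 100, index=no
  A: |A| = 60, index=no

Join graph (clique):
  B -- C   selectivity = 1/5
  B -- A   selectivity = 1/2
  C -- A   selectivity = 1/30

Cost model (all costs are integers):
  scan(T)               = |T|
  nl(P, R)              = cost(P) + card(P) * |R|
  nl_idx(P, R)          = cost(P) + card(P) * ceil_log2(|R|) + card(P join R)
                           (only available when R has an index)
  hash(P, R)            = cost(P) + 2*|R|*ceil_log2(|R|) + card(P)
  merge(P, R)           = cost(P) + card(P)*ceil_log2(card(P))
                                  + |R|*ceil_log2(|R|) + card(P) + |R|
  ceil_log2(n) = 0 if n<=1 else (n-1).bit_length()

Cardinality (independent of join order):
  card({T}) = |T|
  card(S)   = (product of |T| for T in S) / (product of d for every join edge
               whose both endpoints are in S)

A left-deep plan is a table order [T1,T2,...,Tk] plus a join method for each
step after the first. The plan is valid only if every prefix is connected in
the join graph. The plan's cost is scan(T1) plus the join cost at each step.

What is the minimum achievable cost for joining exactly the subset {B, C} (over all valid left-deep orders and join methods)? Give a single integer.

1320

Selinger DP over subsets of {B,C}:
  {B}: scan cost=80, card=80
  {C}: scan cost=100, card=100
  {BC}: card=1600; try (B,hash)→1320, (C,merge)→1520, (B,merge)→1540, (C,hash)→1560, (B,nl_idx)→2400, (C,nl)→8080 …(+1); best=1320 via (B,hash)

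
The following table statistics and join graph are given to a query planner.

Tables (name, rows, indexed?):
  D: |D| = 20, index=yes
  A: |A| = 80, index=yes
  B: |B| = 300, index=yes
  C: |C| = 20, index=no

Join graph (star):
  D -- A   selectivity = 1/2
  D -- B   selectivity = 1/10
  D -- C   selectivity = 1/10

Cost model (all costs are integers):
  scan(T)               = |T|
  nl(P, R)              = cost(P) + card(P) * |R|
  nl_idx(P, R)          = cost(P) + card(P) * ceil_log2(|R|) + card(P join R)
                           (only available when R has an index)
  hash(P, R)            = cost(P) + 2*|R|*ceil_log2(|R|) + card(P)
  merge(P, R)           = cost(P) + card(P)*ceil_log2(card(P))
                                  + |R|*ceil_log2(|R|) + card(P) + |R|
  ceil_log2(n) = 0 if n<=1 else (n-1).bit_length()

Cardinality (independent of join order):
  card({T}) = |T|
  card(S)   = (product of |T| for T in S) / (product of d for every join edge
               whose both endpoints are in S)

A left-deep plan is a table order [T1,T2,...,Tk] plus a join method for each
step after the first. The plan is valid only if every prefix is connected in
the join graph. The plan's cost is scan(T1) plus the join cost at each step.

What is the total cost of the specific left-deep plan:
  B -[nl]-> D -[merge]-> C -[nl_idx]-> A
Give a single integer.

69420

step 1: scan B: cost=300, card=300
step 2: join D via nl
    card(P join D) = 300*20/(10) = 600
    cost = 300 + 300*20 = 6300
step 3: join C via merge
    card(P join C) = 600*20/(10) = 1200
    cost = 6300 + 600*10 + 20*5 + 600 + 20 = 13020
step 4: join A via nl_idx
    card(P join A) = 1200*80/(2) = 48000
    cost = 13020 + 1200*7 + 48000 = 69420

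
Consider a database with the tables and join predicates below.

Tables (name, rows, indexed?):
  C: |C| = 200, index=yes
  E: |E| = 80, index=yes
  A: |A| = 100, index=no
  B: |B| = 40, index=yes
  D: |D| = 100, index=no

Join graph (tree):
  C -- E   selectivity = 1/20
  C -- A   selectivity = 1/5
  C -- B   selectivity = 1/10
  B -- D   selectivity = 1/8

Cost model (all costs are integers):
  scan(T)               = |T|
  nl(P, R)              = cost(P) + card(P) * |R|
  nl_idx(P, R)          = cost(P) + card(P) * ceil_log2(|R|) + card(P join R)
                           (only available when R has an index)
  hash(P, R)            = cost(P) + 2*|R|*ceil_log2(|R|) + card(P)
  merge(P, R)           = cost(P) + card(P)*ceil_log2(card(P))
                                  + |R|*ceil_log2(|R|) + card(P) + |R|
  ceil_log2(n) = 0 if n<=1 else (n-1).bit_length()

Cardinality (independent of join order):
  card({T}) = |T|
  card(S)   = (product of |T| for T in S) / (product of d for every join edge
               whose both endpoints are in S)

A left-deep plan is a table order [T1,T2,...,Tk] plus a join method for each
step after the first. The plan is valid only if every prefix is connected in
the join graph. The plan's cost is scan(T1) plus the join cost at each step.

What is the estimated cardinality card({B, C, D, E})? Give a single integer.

Tables in S: B(40), C(200), D(100), E(80)
Edges inside S: C-E(d=20), C-B(d=10), B-D(d=8)
numerator = 40 * 200 * 100 * 80 = 64000000
denominator = 20 * 10 * 8 = 1600
card(S) = 64000000 / 1600 = 40000

40000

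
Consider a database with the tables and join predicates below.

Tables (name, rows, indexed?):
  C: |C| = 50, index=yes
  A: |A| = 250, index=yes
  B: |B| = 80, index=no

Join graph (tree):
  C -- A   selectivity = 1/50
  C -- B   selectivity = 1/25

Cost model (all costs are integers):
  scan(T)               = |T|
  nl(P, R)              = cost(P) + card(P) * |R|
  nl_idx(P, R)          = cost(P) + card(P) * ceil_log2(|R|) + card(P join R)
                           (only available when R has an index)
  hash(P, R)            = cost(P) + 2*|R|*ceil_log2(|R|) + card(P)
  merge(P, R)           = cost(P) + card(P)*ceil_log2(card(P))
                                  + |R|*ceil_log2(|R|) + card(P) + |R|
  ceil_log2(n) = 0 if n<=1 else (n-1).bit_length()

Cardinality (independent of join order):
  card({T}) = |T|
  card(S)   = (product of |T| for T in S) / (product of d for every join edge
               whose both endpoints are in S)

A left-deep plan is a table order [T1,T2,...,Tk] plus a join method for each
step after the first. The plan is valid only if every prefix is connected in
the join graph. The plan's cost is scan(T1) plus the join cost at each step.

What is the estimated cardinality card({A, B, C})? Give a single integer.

800

Tables in S: A(250), B(80), C(50)
Edges inside S: C-A(d=50), C-B(d=25)
numerator = 250 * 80 * 50 = 1000000
denominator = 50 * 25 = 1250
card(S) = 1000000 / 1250 = 800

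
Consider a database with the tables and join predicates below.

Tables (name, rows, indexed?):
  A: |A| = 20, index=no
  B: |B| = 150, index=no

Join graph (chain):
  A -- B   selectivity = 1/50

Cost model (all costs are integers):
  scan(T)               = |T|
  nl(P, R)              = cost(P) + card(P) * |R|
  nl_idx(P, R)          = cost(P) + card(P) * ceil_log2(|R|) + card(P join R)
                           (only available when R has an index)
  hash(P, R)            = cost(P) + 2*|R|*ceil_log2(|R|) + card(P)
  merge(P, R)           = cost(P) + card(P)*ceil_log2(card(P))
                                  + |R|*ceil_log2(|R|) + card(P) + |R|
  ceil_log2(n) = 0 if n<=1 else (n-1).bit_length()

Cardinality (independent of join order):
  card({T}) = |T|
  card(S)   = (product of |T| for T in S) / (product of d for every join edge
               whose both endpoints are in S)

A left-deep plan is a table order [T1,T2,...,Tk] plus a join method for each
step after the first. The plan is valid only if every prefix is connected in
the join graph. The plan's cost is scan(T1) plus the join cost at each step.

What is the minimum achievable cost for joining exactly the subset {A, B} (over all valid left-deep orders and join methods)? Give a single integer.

500

Selinger DP over subsets of {A,B}:
  {A}: scan cost=20, card=20
  {B}: scan cost=150, card=150
  {AB}: card=60; try (A,hash)→500, (B,merge)→1490, (A,merge)→1620, (B,hash)→2440, (B,nl)→3020, (A,nl)→3150; best=500 via (A,hash)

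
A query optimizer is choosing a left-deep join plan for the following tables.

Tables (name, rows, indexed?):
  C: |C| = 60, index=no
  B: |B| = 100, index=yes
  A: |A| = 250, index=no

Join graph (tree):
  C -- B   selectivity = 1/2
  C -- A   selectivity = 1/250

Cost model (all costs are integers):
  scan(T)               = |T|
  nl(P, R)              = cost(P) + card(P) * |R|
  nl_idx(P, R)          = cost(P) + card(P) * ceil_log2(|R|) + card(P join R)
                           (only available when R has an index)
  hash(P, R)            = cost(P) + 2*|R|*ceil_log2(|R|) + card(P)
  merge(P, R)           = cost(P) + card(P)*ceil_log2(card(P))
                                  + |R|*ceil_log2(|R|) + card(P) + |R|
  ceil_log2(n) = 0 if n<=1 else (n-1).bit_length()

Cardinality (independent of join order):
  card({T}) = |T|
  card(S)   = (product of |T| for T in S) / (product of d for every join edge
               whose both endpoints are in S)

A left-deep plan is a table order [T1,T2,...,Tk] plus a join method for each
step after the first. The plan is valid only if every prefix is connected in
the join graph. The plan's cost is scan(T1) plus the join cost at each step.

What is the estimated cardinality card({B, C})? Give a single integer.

Tables in S: B(100), C(60)
Edges inside S: C-B(d=2)
numerator = 100 * 60 = 6000
denominator = 2 = 2
card(S) = 6000 / 2 = 3000

3000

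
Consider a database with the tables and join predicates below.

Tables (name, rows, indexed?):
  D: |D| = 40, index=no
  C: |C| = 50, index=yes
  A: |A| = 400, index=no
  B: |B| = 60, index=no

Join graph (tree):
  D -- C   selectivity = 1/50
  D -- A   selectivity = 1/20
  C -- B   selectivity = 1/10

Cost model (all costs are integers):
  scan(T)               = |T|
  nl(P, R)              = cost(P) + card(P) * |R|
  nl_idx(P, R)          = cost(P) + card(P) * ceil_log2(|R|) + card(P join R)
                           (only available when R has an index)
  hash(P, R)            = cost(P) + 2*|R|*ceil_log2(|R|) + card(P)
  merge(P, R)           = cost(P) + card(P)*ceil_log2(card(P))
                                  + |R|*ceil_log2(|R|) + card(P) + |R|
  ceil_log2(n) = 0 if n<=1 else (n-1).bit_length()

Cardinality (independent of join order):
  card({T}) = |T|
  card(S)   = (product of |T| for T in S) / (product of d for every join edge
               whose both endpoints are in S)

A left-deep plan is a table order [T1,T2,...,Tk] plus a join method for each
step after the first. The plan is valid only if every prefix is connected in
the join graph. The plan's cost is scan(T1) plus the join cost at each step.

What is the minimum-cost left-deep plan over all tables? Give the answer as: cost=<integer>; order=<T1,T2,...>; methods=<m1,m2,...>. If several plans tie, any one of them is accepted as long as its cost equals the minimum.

cost=4200; order=A,D,C,B; methods=hash,hash,hash

Selinger DP (subsets sized 1..n):
  {D}: scan cost=40, card=40
  {C}: scan cost=50, card=50
  {A}: scan cost=400, card=400
  {B}: scan cost=60, card=60
  {CD}: card=40; try (C,nl_idx)→320, (D,hash)→580, (C,merge)→670, (D,merge)→680, (C,hash)→680, (C,nl)→2040 …(+1); best=320 via (C,nl_idx)
  {AD}: card=800; try (D,hash)→1280, (A,merge)→4320, (D,merge)→4680, (A,hash)→7280, (A,nl)→16040, (D,nl)→16400; best=1280 via (D,hash)
  {BC}: card=300; try (C,hash)→720, (C,nl_idx)→720, (B,hash)→820, (B,merge)→820, (C,merge)→830, (B,nl)→3050 …(+1); best=720 via (C,hash)
  {ACD}: card=800; try (C,hash)→2680, (A,merge)→4600, (C,nl_idx)→6880, (A,hash)→7560, (C,merge)→10430, (A,nl)→16320 …(+1); best=2680 via (C,hash)
  {BCD}: card=240; try (B,merge)→1020, (B,hash)→1080, (D,hash)→1500, (B,nl)→2720, (D,merge)→4000, (D,nl)→12720; best=1020 via (B,merge)
  {ABCD}: card=4800; try (B,hash)→4200, (A,merge)→7180, (A,hash)→8460, (B,merge)→11900, (B,nl)→50680, (A,nl)→97020; best=4200 via (B,hash)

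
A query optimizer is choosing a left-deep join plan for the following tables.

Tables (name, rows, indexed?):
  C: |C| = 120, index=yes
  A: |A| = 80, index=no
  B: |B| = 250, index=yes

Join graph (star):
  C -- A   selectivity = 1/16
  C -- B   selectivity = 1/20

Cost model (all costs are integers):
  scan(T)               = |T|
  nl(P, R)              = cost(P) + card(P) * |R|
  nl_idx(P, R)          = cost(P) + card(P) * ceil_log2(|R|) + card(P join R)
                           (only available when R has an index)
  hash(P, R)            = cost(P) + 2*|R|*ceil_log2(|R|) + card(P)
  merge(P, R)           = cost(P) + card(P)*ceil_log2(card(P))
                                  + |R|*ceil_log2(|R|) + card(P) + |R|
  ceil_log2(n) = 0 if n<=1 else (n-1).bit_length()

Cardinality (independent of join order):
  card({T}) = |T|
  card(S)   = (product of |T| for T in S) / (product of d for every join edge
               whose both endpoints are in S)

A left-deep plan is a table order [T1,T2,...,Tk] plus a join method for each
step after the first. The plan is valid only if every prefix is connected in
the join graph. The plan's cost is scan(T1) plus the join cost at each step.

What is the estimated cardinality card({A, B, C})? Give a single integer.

7500

Tables in S: A(80), B(250), C(120)
Edges inside S: C-A(d=16), C-B(d=20)
numerator = 80 * 250 * 120 = 2400000
denominator = 16 * 20 = 320
card(S) = 2400000 / 320 = 7500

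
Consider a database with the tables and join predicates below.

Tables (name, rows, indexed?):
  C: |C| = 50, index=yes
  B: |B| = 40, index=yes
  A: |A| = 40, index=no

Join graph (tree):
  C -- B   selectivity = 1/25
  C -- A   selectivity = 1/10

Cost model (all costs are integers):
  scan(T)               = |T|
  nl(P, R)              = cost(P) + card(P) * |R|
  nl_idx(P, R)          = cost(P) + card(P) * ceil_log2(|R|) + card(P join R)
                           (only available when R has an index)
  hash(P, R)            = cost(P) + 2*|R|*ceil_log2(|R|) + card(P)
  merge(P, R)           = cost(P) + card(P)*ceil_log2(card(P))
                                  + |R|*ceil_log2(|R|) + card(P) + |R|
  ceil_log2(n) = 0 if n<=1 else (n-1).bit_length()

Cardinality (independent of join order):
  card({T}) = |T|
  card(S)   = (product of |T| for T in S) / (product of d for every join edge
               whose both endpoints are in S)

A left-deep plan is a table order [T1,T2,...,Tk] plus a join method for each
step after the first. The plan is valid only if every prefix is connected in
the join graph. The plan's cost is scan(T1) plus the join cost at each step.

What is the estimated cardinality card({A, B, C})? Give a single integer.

Tables in S: A(40), B(40), C(50)
Edges inside S: C-B(d=25), C-A(d=10)
numerator = 40 * 40 * 50 = 80000
denominator = 25 * 10 = 250
card(S) = 80000 / 250 = 320

320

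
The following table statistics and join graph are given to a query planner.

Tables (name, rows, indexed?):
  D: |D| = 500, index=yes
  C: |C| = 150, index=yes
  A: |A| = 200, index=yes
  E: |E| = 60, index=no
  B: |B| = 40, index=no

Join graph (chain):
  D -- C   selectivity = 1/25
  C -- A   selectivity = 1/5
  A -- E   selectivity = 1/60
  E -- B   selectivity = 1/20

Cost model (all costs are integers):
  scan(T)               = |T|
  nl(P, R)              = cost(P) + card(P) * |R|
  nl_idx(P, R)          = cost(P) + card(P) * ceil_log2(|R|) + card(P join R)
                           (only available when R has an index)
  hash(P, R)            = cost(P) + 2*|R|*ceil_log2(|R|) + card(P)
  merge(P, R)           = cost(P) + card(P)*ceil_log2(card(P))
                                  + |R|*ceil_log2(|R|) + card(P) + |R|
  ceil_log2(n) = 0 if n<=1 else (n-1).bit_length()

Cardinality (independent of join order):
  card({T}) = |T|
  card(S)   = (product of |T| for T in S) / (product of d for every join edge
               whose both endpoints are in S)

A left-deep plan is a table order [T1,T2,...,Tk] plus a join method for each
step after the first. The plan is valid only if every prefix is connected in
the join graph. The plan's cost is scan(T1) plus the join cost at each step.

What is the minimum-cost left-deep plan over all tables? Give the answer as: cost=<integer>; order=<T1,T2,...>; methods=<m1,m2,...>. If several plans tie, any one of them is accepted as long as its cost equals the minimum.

cost=25220; order=E,A,B,C,D; methods=nl_idx,hash,hash,hash

Selinger DP (subsets sized 1..n):
  {D}: scan cost=500, card=500
  {C}: scan cost=150, card=150
  {A}: scan cost=200, card=200
  {E}: scan cost=60, card=60
  {B}: scan cost=40, card=40
  {CD}: card=3000; try (C,hash)→3400, (D,nl_idx)→4500, (D,merge)→6500, (C,merge)→6850, (C,nl_idx)→7500, (D,hash)→9300 …(+2); best=3400 via (C,hash)
  {AC}: card=6000; try (C,hash)→2800, (A,merge)→3300, (C,merge)→3350, (A,hash)→3500, (A,nl_idx)→7350, (C,nl_idx)→7800 …(+2); best=2800 via (C,hash)
  {AE}: card=200; try (A,nl_idx)→740, (E,hash)→1120, (A,merge)→2280, (E,merge)→2420, (A,hash)→3320, (A,nl)→12060 …(+1); best=740 via (A,nl_idx)
  {BE}: card=120; try (B,hash)→600, (E,merge)→740, (B,merge)→760, (E,hash)→800, (E,nl)→2440, (B,nl)→2460; best=600 via (B,hash)
  {ACD}: card=120000; try (A,hash)→9600, (D,hash)→17800, (A,merge)→44200, (D,merge)→91800, (A,nl_idx)→147400, (D,nl_idx)→176800 …(+2); best=9600 via (A,hash)
  {ACE}: card=6000; try (C,hash)→3340, (C,merge)→3890, (C,nl_idx)→8340, (E,hash)→9520, (C,nl)→30740, (E,merge)→87220 …(+1); best=3340 via (C,hash)
  {ABE}: card=400; try (B,hash)→1420, (A,nl_idx)→1960, (B,merge)→2820, (A,merge)→3360, (A,hash)→3920, (B,nl)→8740 …(+1); best=1420 via (B,hash)
  {ACDE}: card=120000; try (D,hash)→18340, (D,merge)→92340, (E,hash)→130320, (D,nl_idx)→177340, (E,merge)→2170020, (D,nl)→3003340 …(+1); best=18340 via (D,hash)
  {ABCE}: card=12000; try (C,hash)→4220, (C,merge)→6770, (B,hash)→9820, (C,nl_idx)→16620, (C,nl)→61420, (B,merge)→87620 …(+1); best=4220 via (C,hash)
  {ABCDE}: card=240000; try (D,hash)→25220, (B,hash)→138820, (D,merge)→189220, (D,nl_idx)→352220, (B,merge)→2178620, (B,nl)→4818340 …(+1); best=25220 via (D,hash)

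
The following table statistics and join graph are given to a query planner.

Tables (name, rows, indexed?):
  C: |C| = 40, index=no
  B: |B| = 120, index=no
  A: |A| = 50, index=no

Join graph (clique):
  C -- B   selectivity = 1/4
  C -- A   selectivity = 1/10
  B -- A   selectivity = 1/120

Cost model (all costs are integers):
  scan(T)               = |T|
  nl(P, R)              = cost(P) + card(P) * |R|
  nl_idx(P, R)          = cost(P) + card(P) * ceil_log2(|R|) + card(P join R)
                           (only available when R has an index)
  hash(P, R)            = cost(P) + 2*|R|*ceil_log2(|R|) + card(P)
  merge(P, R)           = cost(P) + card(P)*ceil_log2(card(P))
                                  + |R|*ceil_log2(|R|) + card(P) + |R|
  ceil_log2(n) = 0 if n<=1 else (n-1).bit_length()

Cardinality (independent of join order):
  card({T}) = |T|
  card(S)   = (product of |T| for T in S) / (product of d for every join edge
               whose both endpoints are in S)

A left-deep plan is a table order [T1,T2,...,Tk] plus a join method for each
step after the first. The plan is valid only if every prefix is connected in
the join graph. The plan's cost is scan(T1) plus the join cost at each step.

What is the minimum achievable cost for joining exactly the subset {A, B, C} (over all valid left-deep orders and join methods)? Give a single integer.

1370

Selinger DP over subsets of {A,B,C}:
  {C}: scan cost=40, card=40
  {B}: scan cost=120, card=120
  {A}: scan cost=50, card=50
  {BC}: card=1200; try (C,hash)→720, (B,merge)→1280, (C,merge)→1360, (B,hash)→1760, (B,nl)→4840, (C,nl)→4920; best=720 via (C,hash)
  {AC}: card=200; try (C,hash)→580, (A,merge)→670, (C,merge)→680, (A,hash)→680, (A,nl)→2040, (C,nl)→2050; best=580 via (C,hash)
  {AB}: card=50; try (A,hash)→840, (B,merge)→1360, (A,merge)→1430, (B,hash)→1780, (B,nl)→6050, (A,nl)→6120; best=840 via (A,hash)
  {ABC}: card=50; try (C,hash)→1370, (C,merge)→1470, (B,hash)→2460, (A,hash)→2520, (C,nl)→2840, (B,merge)→3340 …(+3); best=1370 via (C,hash)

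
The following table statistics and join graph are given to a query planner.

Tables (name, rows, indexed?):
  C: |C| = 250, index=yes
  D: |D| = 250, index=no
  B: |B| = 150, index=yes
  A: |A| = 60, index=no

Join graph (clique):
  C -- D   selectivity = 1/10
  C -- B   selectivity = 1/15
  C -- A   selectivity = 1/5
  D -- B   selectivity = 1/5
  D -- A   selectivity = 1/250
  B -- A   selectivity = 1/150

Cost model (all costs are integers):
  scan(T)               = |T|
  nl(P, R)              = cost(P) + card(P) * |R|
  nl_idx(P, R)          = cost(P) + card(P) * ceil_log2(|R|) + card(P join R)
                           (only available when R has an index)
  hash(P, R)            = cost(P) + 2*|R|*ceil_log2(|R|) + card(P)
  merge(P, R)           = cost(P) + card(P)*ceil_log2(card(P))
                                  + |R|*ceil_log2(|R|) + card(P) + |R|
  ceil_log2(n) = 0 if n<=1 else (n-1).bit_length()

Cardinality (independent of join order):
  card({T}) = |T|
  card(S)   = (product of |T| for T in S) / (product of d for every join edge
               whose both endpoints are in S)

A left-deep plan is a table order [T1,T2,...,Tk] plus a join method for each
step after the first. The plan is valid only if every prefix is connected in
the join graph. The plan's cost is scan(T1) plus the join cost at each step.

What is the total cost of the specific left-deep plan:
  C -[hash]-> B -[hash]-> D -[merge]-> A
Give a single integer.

197320

step 1: scan C: cost=250, card=250
step 2: join B via hash
    card(P join B) = 250*150/(15) = 2500
    cost = 250 + 2*150*8 + 250 = 2900
step 3: join D via hash
    card(P join D) = 2500*250/(10*5) = 12500
    cost = 2900 + 2*250*8 + 2500 = 9400
step 4: join A via merge
    card(P join A) = 12500*60/(5*250*150) = 4
    cost = 9400 + 12500*14 + 60*6 + 12500 + 60 = 197320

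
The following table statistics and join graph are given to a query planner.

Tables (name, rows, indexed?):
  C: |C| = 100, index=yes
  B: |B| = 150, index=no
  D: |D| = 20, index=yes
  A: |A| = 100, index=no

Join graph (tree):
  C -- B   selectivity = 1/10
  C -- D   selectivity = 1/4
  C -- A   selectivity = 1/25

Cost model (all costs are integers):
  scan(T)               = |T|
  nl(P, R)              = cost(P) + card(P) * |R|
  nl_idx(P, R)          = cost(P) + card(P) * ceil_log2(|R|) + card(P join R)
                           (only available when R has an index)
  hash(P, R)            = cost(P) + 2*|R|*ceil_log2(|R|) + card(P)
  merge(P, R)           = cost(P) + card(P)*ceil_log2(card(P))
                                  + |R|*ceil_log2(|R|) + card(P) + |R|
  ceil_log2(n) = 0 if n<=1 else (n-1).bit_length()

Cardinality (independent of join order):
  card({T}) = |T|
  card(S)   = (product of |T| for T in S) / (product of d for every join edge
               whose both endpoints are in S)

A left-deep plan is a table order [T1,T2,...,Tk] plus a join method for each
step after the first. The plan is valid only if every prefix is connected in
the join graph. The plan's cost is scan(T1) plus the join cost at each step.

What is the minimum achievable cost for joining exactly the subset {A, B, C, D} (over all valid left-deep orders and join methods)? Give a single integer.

6200

Selinger DP over subsets of {A,B,C,D}:
  {C}: scan cost=100, card=100
  {B}: scan cost=150, card=150
  {D}: scan cost=20, card=20
  {A}: scan cost=100, card=100
  {BC}: card=1500; try (C,hash)→1700, (B,merge)→2250, (C,merge)→2300, (B,hash)→2600, (C,nl_idx)→2700, (B,nl)→15100 …(+1); best=1700 via (C,hash)
  {CD}: card=500; try (D,hash)→400, (C,nl_idx)→660, (C,merge)→940, (D,merge)→1020, (D,nl_idx)→1100, (C,hash)→1440 …(+2); best=400 via (D,hash)
  {AC}: card=400; try (C,nl_idx)→1200, (C,hash)→1600, (A,hash)→1600, (C,merge)→1700, (A,merge)→1700, (C,nl)→10100 …(+1); best=1200 via (C,nl_idx)
  {BCD}: card=7500; try (B,hash)→3300, (D,hash)→3400, (B,merge)→6750, (D,nl_idx)→16700, (D,merge)→19820, (D,nl)→31700 …(+1); best=3300 via (B,hash)
  {ABC}: card=6000; try (B,hash)→4000, (A,hash)→4600, (B,merge)→6550, (A,merge)→20500, (B,nl)→61200, (A,nl)→151700; best=4000 via (B,hash)
  {ACD}: card=2000; try (D,hash)→1800, (A,hash)→2300, (D,nl_idx)→5200, (D,merge)→5320, (A,merge)→6200, (D,nl)→9200 …(+1); best=1800 via (D,hash)
  {ABCD}: card=30000; try (B,hash)→6200, (D,hash)→10200, (A,hash)→12200, (B,merge)→27150, (D,nl_idx)→64000, (D,merge)→88120 …(+4); best=6200 via (B,hash)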